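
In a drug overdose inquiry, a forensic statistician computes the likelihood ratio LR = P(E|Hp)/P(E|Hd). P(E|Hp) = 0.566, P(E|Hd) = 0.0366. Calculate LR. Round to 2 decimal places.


Likelihood ratio calculation:
LR = P(E|Hp) / P(E|Hd)
LR = 0.566 / 0.0366
LR = 15.46

15.46


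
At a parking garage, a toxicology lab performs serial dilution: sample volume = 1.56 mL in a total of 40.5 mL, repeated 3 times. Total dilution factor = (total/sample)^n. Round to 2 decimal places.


Dilution factor calculation:
Single dilution = V_total / V_sample = 40.5 / 1.56 ≈ 25.961538
Number of dilutions = 3
Total DF = (40.5 / 1.56)^3 (full precision, rounded at the end) = 17498.12

17498.12


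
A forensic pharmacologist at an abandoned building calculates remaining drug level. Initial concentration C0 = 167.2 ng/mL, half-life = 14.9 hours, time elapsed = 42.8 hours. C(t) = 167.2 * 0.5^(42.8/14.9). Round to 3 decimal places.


Drug concentration decay:
Number of half-lives = t / t_half = 42.8 / 14.9 = 2.872483
Decay factor = 0.5^2.872483 = 0.13655149
C(t) = 167.2 * 0.13655149 = 22.831 ng/mL

22.831


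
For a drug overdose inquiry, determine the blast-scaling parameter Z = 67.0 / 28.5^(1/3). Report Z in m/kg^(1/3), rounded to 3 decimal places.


Scaled distance calculation:
W^(1/3) = 28.5^(1/3) = 3.054557
Z = R / W^(1/3) = 67.0 / 3.054557
Z = 21.934 m/kg^(1/3)

21.934


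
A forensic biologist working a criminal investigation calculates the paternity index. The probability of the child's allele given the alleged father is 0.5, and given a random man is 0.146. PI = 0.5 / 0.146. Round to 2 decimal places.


Paternity Index calculation:
PI = P(allele|father) / P(allele|random)
PI = 0.5 / 0.146
PI = 3.42

3.42


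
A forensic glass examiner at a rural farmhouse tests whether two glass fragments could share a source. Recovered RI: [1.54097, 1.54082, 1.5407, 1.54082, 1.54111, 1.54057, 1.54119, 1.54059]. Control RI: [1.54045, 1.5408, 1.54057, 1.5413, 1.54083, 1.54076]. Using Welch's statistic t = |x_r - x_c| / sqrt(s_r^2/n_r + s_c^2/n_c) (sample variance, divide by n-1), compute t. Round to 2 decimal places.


Welch's t-criterion for glass RI comparison:
Recovered mean = sum / n_r = 12.32677 / 8 = 1.5408462
Control mean = sum / n_c = 9.24471 / 6 = 1.540785
Recovered sample variance s_r^2 = 5.25411e-08
Control sample variance s_c^2 = 8.531e-08
Welch SE (unpooled) = sqrt(s_r^2/n_r + s_c^2/n_c) = sqrt(6.56763e-09 + 1.42183e-08) = sqrt(2.07859e-08) = 0.000144173
|mean_r - mean_c| = 6.125e-05
t = 6.125e-05 / 0.000144173 = 0.42

0.42


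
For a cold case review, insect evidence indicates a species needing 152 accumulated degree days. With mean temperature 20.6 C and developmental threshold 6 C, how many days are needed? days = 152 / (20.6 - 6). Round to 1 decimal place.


Insect development time:
Effective temperature = avg_temp - T_base = 20.6 - 6 = 14.6 C
Days = ADD / effective_temp = 152 / 14.6 = 10.4 days

10.4


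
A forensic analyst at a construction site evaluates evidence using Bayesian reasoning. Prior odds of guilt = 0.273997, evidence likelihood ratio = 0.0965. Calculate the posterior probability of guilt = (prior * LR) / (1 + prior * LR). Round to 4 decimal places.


Bayesian evidence evaluation:
Posterior odds = prior_odds * LR = 0.273997 * 0.0965 = 0.02644071
Posterior probability = posterior_odds / (1 + posterior_odds)
= 0.02644071 / (1 + 0.02644071)
= 0.02644071 / 1.02644071
= 0.0258

0.0258


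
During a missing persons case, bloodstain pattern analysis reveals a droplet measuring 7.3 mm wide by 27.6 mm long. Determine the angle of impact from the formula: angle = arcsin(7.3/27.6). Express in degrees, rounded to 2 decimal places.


Blood spatter impact angle calculation:
width / length = 7.3 / 27.6 = 0.264493
angle = arcsin(0.264493)
angle = 15.34 degrees

15.34


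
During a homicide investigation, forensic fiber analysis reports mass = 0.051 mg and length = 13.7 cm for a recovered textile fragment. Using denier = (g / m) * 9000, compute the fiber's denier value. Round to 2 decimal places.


Denier calculation:
Mass in grams = 0.051 mg / 1000 = 0.000051 g
Length in meters = 13.7 cm / 100 = 0.137 m
Linear density = mass / length = 0.000051 / 0.137 = 0.00037226 g/m
Denier = (g/m) * 9000 = 0.00037226 * 9000 = 3.35

3.35


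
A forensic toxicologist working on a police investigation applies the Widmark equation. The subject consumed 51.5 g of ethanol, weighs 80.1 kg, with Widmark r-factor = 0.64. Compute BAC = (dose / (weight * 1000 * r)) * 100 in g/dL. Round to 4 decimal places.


Applying the Widmark formula:
BAC = (dose_g / (body_wt * 1000 * r)) * 100
Denominator = 80.1 * 1000 * 0.64 = 51264
BAC = (51.5 / 51264) * 100
BAC = 0.1005 g/dL

0.1005


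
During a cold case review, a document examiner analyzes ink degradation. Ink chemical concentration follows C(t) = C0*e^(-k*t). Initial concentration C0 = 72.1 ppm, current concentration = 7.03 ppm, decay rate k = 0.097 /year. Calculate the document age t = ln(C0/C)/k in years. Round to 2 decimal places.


Document age estimation:
C0/C = 72.1 / 7.03 = 10.256046
ln(C0/C) = 2.327867
t = 2.327867 / 0.097 = 24.00 years

24.00


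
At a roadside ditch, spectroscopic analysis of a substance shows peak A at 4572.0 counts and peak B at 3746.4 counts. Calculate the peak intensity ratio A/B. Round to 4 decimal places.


Spectral peak ratio:
Peak A = 4572.0 counts
Peak B = 3746.4 counts
Ratio = 4572.0 / 3746.4 = 1.2204

1.2204


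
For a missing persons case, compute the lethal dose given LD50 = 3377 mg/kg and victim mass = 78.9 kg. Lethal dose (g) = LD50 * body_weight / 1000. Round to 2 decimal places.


Lethal dose calculation:
Lethal dose = LD50 * body_weight / 1000
= 3377 * 78.9 / 1000
= 266445.3 / 1000
= 266.45 g

266.45


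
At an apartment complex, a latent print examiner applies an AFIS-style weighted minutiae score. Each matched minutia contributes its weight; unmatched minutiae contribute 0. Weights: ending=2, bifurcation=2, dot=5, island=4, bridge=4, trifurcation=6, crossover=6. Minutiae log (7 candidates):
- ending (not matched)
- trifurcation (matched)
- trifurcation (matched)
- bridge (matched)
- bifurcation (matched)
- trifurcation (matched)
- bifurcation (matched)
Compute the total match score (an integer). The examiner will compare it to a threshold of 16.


Weighted minutiae match score:
  ending: not matched, +0
  trifurcation: matched, +6 (running total 6)
  trifurcation: matched, +6 (running total 12)
  bridge: matched, +4 (running total 16)
  bifurcation: matched, +2 (running total 18)
  trifurcation: matched, +6 (running total 24)
  bifurcation: matched, +2 (running total 26)
Total score = 26
Threshold = 16; verdict = identification

26


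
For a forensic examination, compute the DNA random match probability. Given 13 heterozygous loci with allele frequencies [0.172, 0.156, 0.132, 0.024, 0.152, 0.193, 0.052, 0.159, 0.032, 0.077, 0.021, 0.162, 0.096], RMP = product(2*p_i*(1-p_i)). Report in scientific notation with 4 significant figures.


Computing RMP for 13 loci:
Locus 1: 2 * 0.172 * 0.828 = 0.284832
Locus 2: 2 * 0.156 * 0.844 = 0.263328
Locus 3: 2 * 0.132 * 0.868 = 0.229152
Locus 4: 2 * 0.024 * 0.976 = 0.046848
Locus 5: 2 * 0.152 * 0.848 = 0.257792
Locus 6: 2 * 0.193 * 0.807 = 0.311502
Locus 7: 2 * 0.052 * 0.948 = 0.098592
Locus 8: 2 * 0.159 * 0.841 = 0.267438
Locus 9: 2 * 0.032 * 0.968 = 0.061952
Locus 10: 2 * 0.077 * 0.923 = 0.142142
Locus 11: 2 * 0.021 * 0.979 = 0.041118
Locus 12: 2 * 0.162 * 0.838 = 0.271512
Locus 13: 2 * 0.096 * 0.904 = 0.173568
RMP = 2.909e-11

2.909e-11


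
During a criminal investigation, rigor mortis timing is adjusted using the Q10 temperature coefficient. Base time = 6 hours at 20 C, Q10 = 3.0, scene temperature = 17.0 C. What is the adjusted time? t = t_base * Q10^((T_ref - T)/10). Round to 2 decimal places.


Rigor mortis time adjustment:
Exponent = (T_ref - T_actual) / 10 = (20 - 17.0) / 10 = 0.3
Q10 factor = 3.0^0.3 = 1.39039
t_adjusted = 6 * 1.39039 = 8.34 hours

8.34


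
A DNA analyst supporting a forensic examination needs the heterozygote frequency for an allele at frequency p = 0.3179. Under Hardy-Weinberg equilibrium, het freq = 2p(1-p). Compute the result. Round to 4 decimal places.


Hardy-Weinberg heterozygote frequency:
q = 1 - p = 1 - 0.3179 = 0.6821
2pq = 2 * 0.3179 * 0.6821 = 0.4337

0.4337


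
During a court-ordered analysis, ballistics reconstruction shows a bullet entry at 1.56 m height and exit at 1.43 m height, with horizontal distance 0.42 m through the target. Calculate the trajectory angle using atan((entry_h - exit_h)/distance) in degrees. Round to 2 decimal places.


Bullet trajectory angle:
Height difference = 1.56 - 1.43 = 0.13 m
angle = atan(0.13 / 0.42)
angle = atan(0.309524)
angle = 17.20 degrees

17.20


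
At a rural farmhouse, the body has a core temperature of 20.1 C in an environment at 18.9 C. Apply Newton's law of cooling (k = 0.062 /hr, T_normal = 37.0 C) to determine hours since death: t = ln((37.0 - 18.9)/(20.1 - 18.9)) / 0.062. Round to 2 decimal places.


Using Newton's law of cooling:
t = ln((T_normal - T_ambient) / (T_body - T_ambient)) / k
T_normal - T_ambient = 18.1
T_body - T_ambient = 1.2
Ratio = 15.083333
ln(ratio) = 2.71359
t = 2.71359 / 0.062 = 43.77 hours

43.77


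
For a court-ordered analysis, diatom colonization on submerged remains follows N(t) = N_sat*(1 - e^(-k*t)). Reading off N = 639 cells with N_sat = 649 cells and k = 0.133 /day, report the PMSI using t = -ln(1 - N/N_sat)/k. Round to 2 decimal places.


PMSI from diatom colonization curve:
N / N_sat = 639 / 649 = 0.984592
1 - N/N_sat = 0.015408
ln(1 - N/N_sat) = -4.172868
t = -ln(1 - N/N_sat) / k = -(-4.172868) / 0.133 = 31.37 days

31.37


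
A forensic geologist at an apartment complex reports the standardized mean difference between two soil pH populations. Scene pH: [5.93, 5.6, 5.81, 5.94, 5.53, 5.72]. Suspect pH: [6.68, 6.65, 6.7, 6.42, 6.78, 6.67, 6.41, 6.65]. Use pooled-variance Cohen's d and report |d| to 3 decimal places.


Pooled-variance Cohen's d for soil pH comparison:
Scene mean = 34.53 / 6 = 5.755
Suspect mean = 52.96 / 8 = 6.62
Scene sample variance s_s^2 = 0.02875
Suspect sample variance s_c^2 = 0.017714
Pooled variance = ((n_s-1)*s_s^2 + (n_c-1)*s_c^2) / (n_s + n_c - 2) = 0.022313
Pooled SD = sqrt(0.022313) = 0.149375
Mean difference = -0.865
|d| = |-0.865| / 0.149375 = 5.791

5.791


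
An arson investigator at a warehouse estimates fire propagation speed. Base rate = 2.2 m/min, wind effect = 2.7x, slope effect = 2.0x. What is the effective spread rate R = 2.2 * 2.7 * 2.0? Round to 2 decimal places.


Fire spread rate calculation:
R = R0 * wind_factor * slope_factor
= 2.2 * 2.7 * 2.0
= 5.94 * 2.0
= 11.88 m/min

11.88


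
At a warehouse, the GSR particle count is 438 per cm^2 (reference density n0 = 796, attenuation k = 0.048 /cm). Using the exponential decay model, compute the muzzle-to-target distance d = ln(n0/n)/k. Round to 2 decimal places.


GSR distance calculation:
n0/n = 796 / 438 = 1.817352
ln(n0/n) = 0.59738
d = 0.59738 / 0.048 = 12.45 cm

12.45


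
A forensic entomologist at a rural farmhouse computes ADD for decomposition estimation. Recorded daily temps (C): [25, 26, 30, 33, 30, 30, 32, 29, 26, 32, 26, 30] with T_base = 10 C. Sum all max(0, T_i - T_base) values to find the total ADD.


Computing ADD day by day:
Day 1: max(0, 25 - 10) = 15
Day 2: max(0, 26 - 10) = 16
Day 3: max(0, 30 - 10) = 20
Day 4: max(0, 33 - 10) = 23
Day 5: max(0, 30 - 10) = 20
Day 6: max(0, 30 - 10) = 20
Day 7: max(0, 32 - 10) = 22
Day 8: max(0, 29 - 10) = 19
Day 9: max(0, 26 - 10) = 16
Day 10: max(0, 32 - 10) = 22
Day 11: max(0, 26 - 10) = 16
Day 12: max(0, 30 - 10) = 20
Total ADD = 229

229


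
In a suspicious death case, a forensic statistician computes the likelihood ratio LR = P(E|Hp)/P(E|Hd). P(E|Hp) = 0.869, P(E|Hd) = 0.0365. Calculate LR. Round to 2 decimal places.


Likelihood ratio calculation:
LR = P(E|Hp) / P(E|Hd)
LR = 0.869 / 0.0365
LR = 23.81

23.81


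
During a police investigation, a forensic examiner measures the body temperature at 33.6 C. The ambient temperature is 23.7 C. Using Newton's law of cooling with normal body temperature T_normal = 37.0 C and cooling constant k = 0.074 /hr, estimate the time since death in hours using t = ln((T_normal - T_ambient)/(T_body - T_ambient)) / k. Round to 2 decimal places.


Using Newton's law of cooling:
t = ln((T_normal - T_ambient) / (T_body - T_ambient)) / k
T_normal - T_ambient = 13.3
T_body - T_ambient = 9.9
Ratio = 1.343434
ln(ratio) = 0.295229
t = 0.295229 / 0.074 = 3.99 hours

3.99


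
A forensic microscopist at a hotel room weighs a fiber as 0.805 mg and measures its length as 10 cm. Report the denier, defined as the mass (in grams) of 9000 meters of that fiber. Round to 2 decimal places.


Denier calculation:
Mass in grams = 0.805 mg / 1000 = 0.000805 g
Length in meters = 10 cm / 100 = 0.1 m
Linear density = mass / length = 0.000805 / 0.1 = 0.00805 g/m
Denier = (g/m) * 9000 = 0.00805 * 9000 = 72.45

72.45


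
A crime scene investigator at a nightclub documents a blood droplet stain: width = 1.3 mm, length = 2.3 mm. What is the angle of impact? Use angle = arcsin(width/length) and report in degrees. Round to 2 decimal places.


Blood spatter impact angle calculation:
width / length = 1.3 / 2.3 = 0.565217
angle = arcsin(0.565217)
angle = 34.42 degrees

34.42


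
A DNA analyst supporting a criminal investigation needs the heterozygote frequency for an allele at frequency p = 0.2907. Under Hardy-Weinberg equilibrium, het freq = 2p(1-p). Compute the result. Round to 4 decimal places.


Hardy-Weinberg heterozygote frequency:
q = 1 - p = 1 - 0.2907 = 0.7093
2pq = 2 * 0.2907 * 0.7093 = 0.4124

0.4124


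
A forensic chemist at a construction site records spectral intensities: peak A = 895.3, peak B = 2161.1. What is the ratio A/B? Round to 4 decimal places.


Spectral peak ratio:
Peak A = 895.3 counts
Peak B = 2161.1 counts
Ratio = 895.3 / 2161.1 = 0.4143

0.4143


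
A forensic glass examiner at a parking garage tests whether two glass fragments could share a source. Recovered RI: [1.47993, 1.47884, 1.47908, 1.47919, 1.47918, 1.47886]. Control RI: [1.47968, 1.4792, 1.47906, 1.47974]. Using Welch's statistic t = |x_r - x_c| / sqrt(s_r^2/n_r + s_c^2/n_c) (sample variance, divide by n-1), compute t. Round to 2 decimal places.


Welch's t-criterion for glass RI comparison:
Recovered mean = sum / n_r = 8.87508 / 6 = 1.47918
Control mean = sum / n_c = 5.91768 / 4 = 1.47942
Recovered sample variance s_r^2 = 1.5812e-07
Control sample variance s_c^2 = 1.16e-07
Welch SE (unpooled) = sqrt(s_r^2/n_r + s_c^2/n_c) = sqrt(2.63533e-08 + 2.9e-08) = sqrt(5.53533e-08) = 0.000235273
|mean_r - mean_c| = 0.00024
t = 0.00024 / 0.000235273 = 1.02

1.02


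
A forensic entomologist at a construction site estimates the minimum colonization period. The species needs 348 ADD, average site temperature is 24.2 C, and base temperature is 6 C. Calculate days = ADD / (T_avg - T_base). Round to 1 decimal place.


Insect development time:
Effective temperature = avg_temp - T_base = 24.2 - 6 = 18.2 C
Days = ADD / effective_temp = 348 / 18.2 = 19.1 days

19.1


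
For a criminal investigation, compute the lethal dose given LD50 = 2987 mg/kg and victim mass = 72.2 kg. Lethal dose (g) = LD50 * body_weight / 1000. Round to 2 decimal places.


Lethal dose calculation:
Lethal dose = LD50 * body_weight / 1000
= 2987 * 72.2 / 1000
= 215661.4 / 1000
= 215.66 g

215.66


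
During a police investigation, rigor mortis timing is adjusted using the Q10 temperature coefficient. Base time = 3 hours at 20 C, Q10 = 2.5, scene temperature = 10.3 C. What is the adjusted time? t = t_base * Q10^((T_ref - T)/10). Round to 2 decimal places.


Rigor mortis time adjustment:
Exponent = (T_ref - T_actual) / 10 = (20 - 10.3) / 10 = 0.97
Q10 factor = 2.5^0.97 = 2.43221
t_adjusted = 3 * 2.43221 = 7.30 hours

7.30


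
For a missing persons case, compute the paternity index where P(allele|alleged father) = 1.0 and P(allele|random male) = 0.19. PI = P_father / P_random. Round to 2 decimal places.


Paternity Index calculation:
PI = P(allele|father) / P(allele|random)
PI = 1.0 / 0.19
PI = 5.26

5.26


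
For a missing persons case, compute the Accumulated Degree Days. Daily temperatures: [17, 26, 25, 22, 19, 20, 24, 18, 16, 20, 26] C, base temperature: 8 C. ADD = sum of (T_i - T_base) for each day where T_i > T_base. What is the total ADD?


Computing ADD day by day:
Day 1: max(0, 17 - 8) = 9
Day 2: max(0, 26 - 8) = 18
Day 3: max(0, 25 - 8) = 17
Day 4: max(0, 22 - 8) = 14
Day 5: max(0, 19 - 8) = 11
Day 6: max(0, 20 - 8) = 12
Day 7: max(0, 24 - 8) = 16
Day 8: max(0, 18 - 8) = 10
Day 9: max(0, 16 - 8) = 8
Day 10: max(0, 20 - 8) = 12
Day 11: max(0, 26 - 8) = 18
Total ADD = 145

145


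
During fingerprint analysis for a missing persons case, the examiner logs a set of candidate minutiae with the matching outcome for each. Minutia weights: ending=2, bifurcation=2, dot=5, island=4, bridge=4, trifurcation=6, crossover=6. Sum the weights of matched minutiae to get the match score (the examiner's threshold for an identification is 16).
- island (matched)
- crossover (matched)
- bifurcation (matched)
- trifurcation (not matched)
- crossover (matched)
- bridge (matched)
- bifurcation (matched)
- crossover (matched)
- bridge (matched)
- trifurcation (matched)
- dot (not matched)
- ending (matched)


Weighted minutiae match score:
  island: matched, +4 (running total 4)
  crossover: matched, +6 (running total 10)
  bifurcation: matched, +2 (running total 12)
  trifurcation: not matched, +0
  crossover: matched, +6 (running total 18)
  bridge: matched, +4 (running total 22)
  bifurcation: matched, +2 (running total 24)
  crossover: matched, +6 (running total 30)
  bridge: matched, +4 (running total 34)
  trifurcation: matched, +6 (running total 40)
  dot: not matched, +0
  ending: matched, +2 (running total 42)
Total score = 42
Threshold = 16; verdict = identification

42


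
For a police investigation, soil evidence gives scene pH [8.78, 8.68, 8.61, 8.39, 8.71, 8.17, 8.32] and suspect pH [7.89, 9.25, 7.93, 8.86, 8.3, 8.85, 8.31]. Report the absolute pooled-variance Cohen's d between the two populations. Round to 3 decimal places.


Pooled-variance Cohen's d for soil pH comparison:
Scene mean = 59.66 / 7 = 8.522857
Suspect mean = 59.39 / 7 = 8.484286
Scene sample variance s_s^2 = 0.05279
Suspect sample variance s_c^2 = 0.264329
Pooled variance = ((n_s-1)*s_s^2 + (n_c-1)*s_c^2) / (n_s + n_c - 2) = 0.15856
Pooled SD = sqrt(0.15856) = 0.398196
Mean difference = 0.038571
|d| = |0.038571| / 0.398196 = 0.097

0.097


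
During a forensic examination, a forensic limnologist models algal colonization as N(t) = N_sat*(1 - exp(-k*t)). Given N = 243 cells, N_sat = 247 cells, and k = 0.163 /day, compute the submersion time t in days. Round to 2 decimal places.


PMSI from diatom colonization curve:
N / N_sat = 243 / 247 = 0.983806
1 - N/N_sat = 0.016194
ln(1 - N/N_sat) = -4.123114
t = -ln(1 - N/N_sat) / k = -(-4.123114) / 0.163 = 25.30 days

25.30


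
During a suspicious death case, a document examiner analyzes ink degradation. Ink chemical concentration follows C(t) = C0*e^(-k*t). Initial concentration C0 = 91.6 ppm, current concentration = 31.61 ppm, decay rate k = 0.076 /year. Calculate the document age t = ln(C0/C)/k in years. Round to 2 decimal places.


Document age estimation:
C0/C = 91.6 / 31.61 = 2.897817
ln(C0/C) = 1.063958
t = 1.063958 / 0.076 = 14.00 years

14.00


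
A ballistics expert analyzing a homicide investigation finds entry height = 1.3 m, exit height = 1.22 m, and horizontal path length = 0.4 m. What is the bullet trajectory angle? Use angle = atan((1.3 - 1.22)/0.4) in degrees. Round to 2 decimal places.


Bullet trajectory angle:
Height difference = 1.3 - 1.22 = 0.08 m
angle = atan(0.08 / 0.4)
angle = atan(0.2)
angle = 11.31 degrees

11.31


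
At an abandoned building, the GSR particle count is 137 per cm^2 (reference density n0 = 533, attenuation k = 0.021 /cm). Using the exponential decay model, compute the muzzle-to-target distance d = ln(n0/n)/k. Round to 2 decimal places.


GSR distance calculation:
n0/n = 533 / 137 = 3.890511
ln(n0/n) = 1.358541
d = 1.358541 / 0.021 = 64.69 cm

64.69


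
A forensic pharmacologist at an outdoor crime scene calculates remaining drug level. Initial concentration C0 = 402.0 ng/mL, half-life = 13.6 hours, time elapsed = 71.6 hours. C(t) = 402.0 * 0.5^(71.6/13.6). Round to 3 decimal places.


Drug concentration decay:
Number of half-lives = t / t_half = 71.6 / 13.6 = 5.264706
Decay factor = 0.5^5.264706 = 0.02601151
C(t) = 402.0 * 0.02601151 = 10.457 ng/mL

10.457


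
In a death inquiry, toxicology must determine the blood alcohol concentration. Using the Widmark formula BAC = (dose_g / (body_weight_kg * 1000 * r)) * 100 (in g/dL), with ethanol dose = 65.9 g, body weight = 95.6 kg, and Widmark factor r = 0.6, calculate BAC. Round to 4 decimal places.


Applying the Widmark formula:
BAC = (dose_g / (body_wt * 1000 * r)) * 100
Denominator = 95.6 * 1000 * 0.6 = 57360
BAC = (65.9 / 57360) * 100
BAC = 0.1149 g/dL

0.1149


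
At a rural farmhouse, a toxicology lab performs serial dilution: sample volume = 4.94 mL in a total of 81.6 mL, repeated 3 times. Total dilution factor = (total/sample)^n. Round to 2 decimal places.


Dilution factor calculation:
Single dilution = V_total / V_sample = 81.6 / 4.94 ≈ 16.518219
Number of dilutions = 3
Total DF = (81.6 / 4.94)^3 (full precision, rounded at the end) = 4507.02

4507.02


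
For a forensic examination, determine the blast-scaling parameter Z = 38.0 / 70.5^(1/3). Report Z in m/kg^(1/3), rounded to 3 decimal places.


Scaled distance calculation:
W^(1/3) = 70.5^(1/3) = 4.131075
Z = R / W^(1/3) = 38.0 / 4.131075
Z = 9.199 m/kg^(1/3)

9.199


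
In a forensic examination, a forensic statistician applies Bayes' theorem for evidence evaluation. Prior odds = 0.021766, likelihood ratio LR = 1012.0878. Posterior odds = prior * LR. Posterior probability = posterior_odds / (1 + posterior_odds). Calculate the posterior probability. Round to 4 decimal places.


Bayesian evidence evaluation:
Posterior odds = prior_odds * LR = 0.021766 * 1012.0878 = 22.0291
Posterior probability = posterior_odds / (1 + posterior_odds)
= 22.0291 / (1 + 22.0291)
= 22.0291 / 23.0291
= 0.9566

0.9566


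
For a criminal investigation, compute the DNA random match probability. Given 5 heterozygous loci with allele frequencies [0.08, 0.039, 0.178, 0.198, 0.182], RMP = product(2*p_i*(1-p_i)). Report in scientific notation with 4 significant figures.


Computing RMP for 5 loci:
Locus 1: 2 * 0.08 * 0.92 = 0.1472
Locus 2: 2 * 0.039 * 0.961 = 0.074958
Locus 3: 2 * 0.178 * 0.822 = 0.292632
Locus 4: 2 * 0.198 * 0.802 = 0.317592
Locus 5: 2 * 0.182 * 0.818 = 0.297752
RMP = 3.053e-04

3.053e-04


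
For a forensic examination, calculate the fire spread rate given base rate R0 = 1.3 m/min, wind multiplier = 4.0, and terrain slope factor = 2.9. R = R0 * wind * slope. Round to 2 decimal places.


Fire spread rate calculation:
R = R0 * wind_factor * slope_factor
= 1.3 * 4.0 * 2.9
= 5.2 * 2.9
= 15.08 m/min

15.08


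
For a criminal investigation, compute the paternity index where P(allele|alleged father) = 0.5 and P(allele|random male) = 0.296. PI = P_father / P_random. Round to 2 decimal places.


Paternity Index calculation:
PI = P(allele|father) / P(allele|random)
PI = 0.5 / 0.296
PI = 1.69

1.69


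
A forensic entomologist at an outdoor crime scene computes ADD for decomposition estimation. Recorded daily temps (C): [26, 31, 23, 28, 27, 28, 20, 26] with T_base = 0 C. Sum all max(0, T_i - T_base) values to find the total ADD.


Computing ADD day by day:
Day 1: max(0, 26 - 0) = 26
Day 2: max(0, 31 - 0) = 31
Day 3: max(0, 23 - 0) = 23
Day 4: max(0, 28 - 0) = 28
Day 5: max(0, 27 - 0) = 27
Day 6: max(0, 28 - 0) = 28
Day 7: max(0, 20 - 0) = 20
Day 8: max(0, 26 - 0) = 26
Total ADD = 209

209


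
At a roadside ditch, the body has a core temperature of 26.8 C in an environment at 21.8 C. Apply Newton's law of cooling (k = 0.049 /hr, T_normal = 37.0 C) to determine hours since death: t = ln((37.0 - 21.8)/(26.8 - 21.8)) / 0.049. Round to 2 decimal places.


Using Newton's law of cooling:
t = ln((T_normal - T_ambient) / (T_body - T_ambient)) / k
T_normal - T_ambient = 15.2
T_body - T_ambient = 5.0
Ratio = 3.04
ln(ratio) = 1.111858
t = 1.111858 / 0.049 = 22.69 hours

22.69


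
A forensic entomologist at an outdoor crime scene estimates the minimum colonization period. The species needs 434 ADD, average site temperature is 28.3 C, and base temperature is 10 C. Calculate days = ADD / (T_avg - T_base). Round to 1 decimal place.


Insect development time:
Effective temperature = avg_temp - T_base = 28.3 - 10 = 18.3 C
Days = ADD / effective_temp = 434 / 18.3 = 23.7 days

23.7


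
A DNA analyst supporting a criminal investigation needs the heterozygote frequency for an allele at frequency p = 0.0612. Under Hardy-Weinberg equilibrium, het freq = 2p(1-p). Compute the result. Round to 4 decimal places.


Hardy-Weinberg heterozygote frequency:
q = 1 - p = 1 - 0.0612 = 0.9388
2pq = 2 * 0.0612 * 0.9388 = 0.1149

0.1149


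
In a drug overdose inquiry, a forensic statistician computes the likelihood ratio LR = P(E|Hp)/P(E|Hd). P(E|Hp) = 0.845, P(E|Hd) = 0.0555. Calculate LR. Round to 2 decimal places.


Likelihood ratio calculation:
LR = P(E|Hp) / P(E|Hd)
LR = 0.845 / 0.0555
LR = 15.23

15.23


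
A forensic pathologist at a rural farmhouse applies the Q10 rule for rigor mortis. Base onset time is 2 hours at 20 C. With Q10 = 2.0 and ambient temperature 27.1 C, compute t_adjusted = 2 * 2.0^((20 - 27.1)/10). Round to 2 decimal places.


Rigor mortis time adjustment:
Exponent = (T_ref - T_actual) / 10 = (20 - 27.1) / 10 = -0.71
Q10 factor = 2.0^-0.71 = 0.61132
t_adjusted = 2 * 0.61132 = 1.22 hours

1.22


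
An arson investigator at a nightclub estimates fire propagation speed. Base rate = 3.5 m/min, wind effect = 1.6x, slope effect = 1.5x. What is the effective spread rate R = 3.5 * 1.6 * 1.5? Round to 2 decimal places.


Fire spread rate calculation:
R = R0 * wind_factor * slope_factor
= 3.5 * 1.6 * 1.5
= 5.6 * 1.5
= 8.40 m/min

8.40


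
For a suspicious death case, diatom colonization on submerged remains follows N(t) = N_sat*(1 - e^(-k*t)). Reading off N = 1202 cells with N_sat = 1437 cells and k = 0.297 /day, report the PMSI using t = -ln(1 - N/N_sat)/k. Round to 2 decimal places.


PMSI from diatom colonization curve:
N / N_sat = 1202 / 1437 = 0.836465
1 - N/N_sat = 0.163535
ln(1 - N/N_sat) = -1.810728
t = -ln(1 - N/N_sat) / k = -(-1.810728) / 0.297 = 6.10 days

6.10


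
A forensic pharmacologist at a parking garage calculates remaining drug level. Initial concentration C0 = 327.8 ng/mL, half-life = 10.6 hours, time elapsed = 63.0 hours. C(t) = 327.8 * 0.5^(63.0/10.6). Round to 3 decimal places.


Drug concentration decay:
Number of half-lives = t / t_half = 63.0 / 10.6 = 5.943396
Decay factor = 0.5^5.943396 = 0.01625023
C(t) = 327.8 * 0.01625023 = 5.327 ng/mL

5.327


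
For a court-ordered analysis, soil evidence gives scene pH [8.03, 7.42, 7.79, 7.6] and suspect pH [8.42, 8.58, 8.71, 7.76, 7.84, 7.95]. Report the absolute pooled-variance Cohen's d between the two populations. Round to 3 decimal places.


Pooled-variance Cohen's d for soil pH comparison:
Scene mean = 30.84 / 4 = 7.71
Suspect mean = 49.26 / 6 = 8.21
Scene sample variance s_s^2 = 0.068333
Suspect sample variance s_c^2 = 0.1676
Pooled variance = ((n_s-1)*s_s^2 + (n_c-1)*s_c^2) / (n_s + n_c - 2) = 0.130375
Pooled SD = sqrt(0.130375) = 0.361075
Mean difference = -0.5
|d| = |-0.5| / 0.361075 = 1.385

1.385


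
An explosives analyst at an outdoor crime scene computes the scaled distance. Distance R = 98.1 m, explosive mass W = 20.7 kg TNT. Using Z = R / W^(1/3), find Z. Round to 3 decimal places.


Scaled distance calculation:
W^(1/3) = 20.7^(1/3) = 2.745723
Z = R / W^(1/3) = 98.1 / 2.745723
Z = 35.728 m/kg^(1/3)

35.728


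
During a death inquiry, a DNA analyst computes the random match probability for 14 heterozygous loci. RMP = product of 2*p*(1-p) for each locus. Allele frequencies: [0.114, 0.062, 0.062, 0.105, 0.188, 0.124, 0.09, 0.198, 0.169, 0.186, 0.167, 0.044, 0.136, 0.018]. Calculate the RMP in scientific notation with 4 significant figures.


Computing RMP for 14 loci:
Locus 1: 2 * 0.114 * 0.886 = 0.202008
Locus 2: 2 * 0.062 * 0.938 = 0.116312
Locus 3: 2 * 0.062 * 0.938 = 0.116312
Locus 4: 2 * 0.105 * 0.895 = 0.18795
Locus 5: 2 * 0.188 * 0.812 = 0.305312
Locus 6: 2 * 0.124 * 0.876 = 0.217248
Locus 7: 2 * 0.09 * 0.91 = 0.1638
Locus 8: 2 * 0.198 * 0.802 = 0.317592
Locus 9: 2 * 0.169 * 0.831 = 0.280878
Locus 10: 2 * 0.186 * 0.814 = 0.302808
Locus 11: 2 * 0.167 * 0.833 = 0.278222
Locus 12: 2 * 0.044 * 0.956 = 0.084128
Locus 13: 2 * 0.136 * 0.864 = 0.235008
Locus 14: 2 * 0.018 * 0.982 = 0.035352
RMP = 2.931e-11

2.931e-11


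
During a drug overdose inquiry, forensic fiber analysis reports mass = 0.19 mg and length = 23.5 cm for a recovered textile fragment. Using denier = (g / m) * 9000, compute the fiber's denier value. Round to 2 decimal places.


Denier calculation:
Mass in grams = 0.19 mg / 1000 = 0.00019 g
Length in meters = 23.5 cm / 100 = 0.235 m
Linear density = mass / length = 0.00019 / 0.235 = 0.00080851 g/m
Denier = (g/m) * 9000 = 0.00080851 * 9000 = 7.28

7.28


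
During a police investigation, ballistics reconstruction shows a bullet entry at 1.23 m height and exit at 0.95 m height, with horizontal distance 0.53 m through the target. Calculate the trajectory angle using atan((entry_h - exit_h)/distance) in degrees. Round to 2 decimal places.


Bullet trajectory angle:
Height difference = 1.23 - 0.95 = 0.28 m
angle = atan(0.28 / 0.53)
angle = atan(0.528302)
angle = 27.85 degrees

27.85


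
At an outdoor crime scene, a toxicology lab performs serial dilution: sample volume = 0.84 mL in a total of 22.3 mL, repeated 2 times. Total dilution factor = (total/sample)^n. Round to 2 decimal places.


Dilution factor calculation:
Single dilution = V_total / V_sample = 22.3 / 0.84 ≈ 26.547619
Number of dilutions = 2
Total DF = (22.3 / 0.84)^2 (full precision, rounded at the end) = 704.78

704.78


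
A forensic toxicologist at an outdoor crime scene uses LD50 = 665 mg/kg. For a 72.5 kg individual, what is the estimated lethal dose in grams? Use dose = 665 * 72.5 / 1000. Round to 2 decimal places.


Lethal dose calculation:
Lethal dose = LD50 * body_weight / 1000
= 665 * 72.5 / 1000
= 48212.5 / 1000
= 48.21 g

48.21


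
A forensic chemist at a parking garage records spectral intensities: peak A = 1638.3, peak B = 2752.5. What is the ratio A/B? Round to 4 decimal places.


Spectral peak ratio:
Peak A = 1638.3 counts
Peak B = 2752.5 counts
Ratio = 1638.3 / 2752.5 = 0.5952

0.5952


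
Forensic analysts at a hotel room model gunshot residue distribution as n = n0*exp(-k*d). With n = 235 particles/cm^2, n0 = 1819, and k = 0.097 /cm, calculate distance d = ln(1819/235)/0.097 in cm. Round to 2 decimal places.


GSR distance calculation:
n0/n = 1819 / 235 = 7.740426
ln(n0/n) = 2.046457
d = 2.046457 / 0.097 = 21.10 cm

21.10


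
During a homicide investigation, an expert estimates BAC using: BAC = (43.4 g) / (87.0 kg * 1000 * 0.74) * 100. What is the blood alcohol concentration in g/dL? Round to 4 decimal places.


Applying the Widmark formula:
BAC = (dose_g / (body_wt * 1000 * r)) * 100
Denominator = 87.0 * 1000 * 0.74 = 64380
BAC = (43.4 / 64380) * 100
BAC = 0.0674 g/dL

0.0674


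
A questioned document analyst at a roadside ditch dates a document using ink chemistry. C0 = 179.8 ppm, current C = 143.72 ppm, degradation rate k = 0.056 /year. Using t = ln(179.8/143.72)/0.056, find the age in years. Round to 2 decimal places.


Document age estimation:
C0/C = 179.8 / 143.72 = 1.251044
ln(C0/C) = 0.223978
t = 0.223978 / 0.056 = 4.00 years

4.00


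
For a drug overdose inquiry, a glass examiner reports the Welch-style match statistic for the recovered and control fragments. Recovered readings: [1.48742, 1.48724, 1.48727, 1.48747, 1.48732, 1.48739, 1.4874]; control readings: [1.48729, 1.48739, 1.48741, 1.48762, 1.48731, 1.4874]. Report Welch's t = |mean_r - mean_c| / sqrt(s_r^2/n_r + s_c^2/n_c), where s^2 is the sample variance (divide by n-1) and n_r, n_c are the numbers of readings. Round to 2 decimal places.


Welch's t-criterion for glass RI comparison:
Recovered mean = sum / n_r = 10.41151 / 7 = 1.4873586
Control mean = sum / n_c = 8.92442 / 6 = 1.4874033
Recovered sample variance s_r^2 = 7.04762e-09
Control sample variance s_c^2 = 1.37467e-08
Welch SE (unpooled) = sqrt(s_r^2/n_r + s_c^2/n_c) = sqrt(1.0068e-09 + 2.29111e-09) = sqrt(3.29791e-09) = 5.74274e-05
|mean_r - mean_c| = 4.47619e-05
t = 4.47619e-05 / 5.74274e-05 = 0.78

0.78


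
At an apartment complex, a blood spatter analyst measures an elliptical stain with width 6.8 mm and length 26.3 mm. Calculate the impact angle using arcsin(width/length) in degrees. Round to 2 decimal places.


Blood spatter impact angle calculation:
width / length = 6.8 / 26.3 = 0.258555
angle = arcsin(0.258555)
angle = 14.98 degrees

14.98


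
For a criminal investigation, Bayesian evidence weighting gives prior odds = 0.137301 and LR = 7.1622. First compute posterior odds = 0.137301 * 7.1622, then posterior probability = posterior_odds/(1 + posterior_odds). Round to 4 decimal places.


Bayesian evidence evaluation:
Posterior odds = prior_odds * LR = 0.137301 * 7.1622 = 0.9833772
Posterior probability = posterior_odds / (1 + posterior_odds)
= 0.9833772 / (1 + 0.9833772)
= 0.9833772 / 1.9833772
= 0.4958

0.4958


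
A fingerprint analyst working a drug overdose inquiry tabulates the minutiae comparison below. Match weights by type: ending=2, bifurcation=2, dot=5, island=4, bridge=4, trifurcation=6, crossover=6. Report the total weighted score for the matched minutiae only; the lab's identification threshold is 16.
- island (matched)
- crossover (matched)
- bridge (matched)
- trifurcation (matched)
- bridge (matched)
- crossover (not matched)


Weighted minutiae match score:
  island: matched, +4 (running total 4)
  crossover: matched, +6 (running total 10)
  bridge: matched, +4 (running total 14)
  trifurcation: matched, +6 (running total 20)
  bridge: matched, +4 (running total 24)
  crossover: not matched, +0
Total score = 24
Threshold = 16; verdict = identification

24


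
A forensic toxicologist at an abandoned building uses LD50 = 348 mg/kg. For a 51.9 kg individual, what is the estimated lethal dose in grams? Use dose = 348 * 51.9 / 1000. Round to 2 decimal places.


Lethal dose calculation:
Lethal dose = LD50 * body_weight / 1000
= 348 * 51.9 / 1000
= 18061.2 / 1000
= 18.06 g

18.06


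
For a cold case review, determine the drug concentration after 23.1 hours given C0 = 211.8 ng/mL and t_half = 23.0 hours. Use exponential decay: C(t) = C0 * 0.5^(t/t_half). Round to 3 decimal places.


Drug concentration decay:
Number of half-lives = t / t_half = 23.1 / 23.0 = 1.004348
Decay factor = 0.5^1.004348 = 0.49849537
C(t) = 211.8 * 0.49849537 = 105.581 ng/mL

105.581


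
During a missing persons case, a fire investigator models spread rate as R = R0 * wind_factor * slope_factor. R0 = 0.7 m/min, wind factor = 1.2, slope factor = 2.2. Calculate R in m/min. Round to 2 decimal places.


Fire spread rate calculation:
R = R0 * wind_factor * slope_factor
= 0.7 * 1.2 * 2.2
= 0.84 * 2.2
= 1.85 m/min

1.85


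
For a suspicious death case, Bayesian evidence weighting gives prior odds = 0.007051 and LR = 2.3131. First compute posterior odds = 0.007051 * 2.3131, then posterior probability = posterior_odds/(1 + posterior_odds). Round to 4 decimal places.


Bayesian evidence evaluation:
Posterior odds = prior_odds * LR = 0.007051 * 2.3131 = 0.01630967
Posterior probability = posterior_odds / (1 + posterior_odds)
= 0.01630967 / (1 + 0.01630967)
= 0.01630967 / 1.01630967
= 0.0160

0.0160


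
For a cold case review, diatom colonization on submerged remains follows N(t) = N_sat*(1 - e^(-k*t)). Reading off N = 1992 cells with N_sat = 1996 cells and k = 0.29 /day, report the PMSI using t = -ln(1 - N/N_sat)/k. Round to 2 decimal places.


PMSI from diatom colonization curve:
N / N_sat = 1992 / 1996 = 0.997996
1 - N/N_sat = 0.002004
ln(1 - N/N_sat) = -6.21261
t = -ln(1 - N/N_sat) / k = -(-6.21261) / 0.29 = 21.42 days

21.42


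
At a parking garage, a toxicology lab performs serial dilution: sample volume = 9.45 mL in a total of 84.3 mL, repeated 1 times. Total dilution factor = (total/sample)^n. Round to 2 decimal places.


Dilution factor calculation:
Single dilution = V_total / V_sample = 84.3 / 9.45 ≈ 8.920635
Number of dilutions = 1
Total DF = (84.3 / 9.45)^1 (full precision, rounded at the end) = 8.92

8.92


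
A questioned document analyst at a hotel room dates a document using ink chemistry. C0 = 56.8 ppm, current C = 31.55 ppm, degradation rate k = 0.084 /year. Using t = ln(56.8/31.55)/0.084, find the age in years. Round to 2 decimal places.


Document age estimation:
C0/C = 56.8 / 31.55 = 1.800317
ln(C0/C) = 0.587963
t = 0.587963 / 0.084 = 7.00 years

7.00


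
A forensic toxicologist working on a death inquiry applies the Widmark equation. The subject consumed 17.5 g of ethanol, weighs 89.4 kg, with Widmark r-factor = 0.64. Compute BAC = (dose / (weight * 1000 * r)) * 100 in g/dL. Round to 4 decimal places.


Applying the Widmark formula:
BAC = (dose_g / (body_wt * 1000 * r)) * 100
Denominator = 89.4 * 1000 * 0.64 = 57216
BAC = (17.5 / 57216) * 100
BAC = 0.0306 g/dL

0.0306


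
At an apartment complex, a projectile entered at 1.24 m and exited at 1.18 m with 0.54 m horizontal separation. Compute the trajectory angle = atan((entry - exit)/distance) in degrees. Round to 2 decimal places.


Bullet trajectory angle:
Height difference = 1.24 - 1.18 = 0.06 m
angle = atan(0.06 / 0.54)
angle = atan(0.111111)
angle = 6.34 degrees

6.34


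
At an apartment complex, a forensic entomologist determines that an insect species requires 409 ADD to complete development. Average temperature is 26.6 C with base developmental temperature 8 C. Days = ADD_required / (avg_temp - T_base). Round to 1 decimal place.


Insect development time:
Effective temperature = avg_temp - T_base = 26.6 - 8 = 18.6 C
Days = ADD / effective_temp = 409 / 18.6 = 22.0 days

22.0


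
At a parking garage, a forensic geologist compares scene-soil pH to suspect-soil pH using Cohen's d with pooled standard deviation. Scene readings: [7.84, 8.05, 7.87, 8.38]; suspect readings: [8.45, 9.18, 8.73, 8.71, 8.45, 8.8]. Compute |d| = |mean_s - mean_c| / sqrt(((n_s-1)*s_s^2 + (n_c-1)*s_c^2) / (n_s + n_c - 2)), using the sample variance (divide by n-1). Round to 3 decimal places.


Pooled-variance Cohen's d for soil pH comparison:
Scene mean = 32.14 / 4 = 8.035
Suspect mean = 52.32 / 6 = 8.72
Scene sample variance s_s^2 = 0.0615
Suspect sample variance s_c^2 = 0.0728
Pooled variance = ((n_s-1)*s_s^2 + (n_c-1)*s_c^2) / (n_s + n_c - 2) = 0.068563
Pooled SD = sqrt(0.068563) = 0.261845
Mean difference = -0.685
|d| = |-0.685| / 0.261845 = 2.616

2.616


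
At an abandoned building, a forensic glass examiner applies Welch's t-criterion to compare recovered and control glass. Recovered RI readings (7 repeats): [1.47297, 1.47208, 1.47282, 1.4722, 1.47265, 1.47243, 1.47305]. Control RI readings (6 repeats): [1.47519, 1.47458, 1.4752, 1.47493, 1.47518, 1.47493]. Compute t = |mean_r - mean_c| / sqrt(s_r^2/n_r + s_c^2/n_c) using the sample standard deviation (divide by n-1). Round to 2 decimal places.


Welch's t-criterion for glass RI comparison:
Recovered mean = sum / n_r = 10.3082 / 7 = 1.4726
Control mean = sum / n_c = 8.85001 / 6 = 1.4750017
Recovered sample variance s_r^2 = 1.416e-07
Control sample variance s_c^2 = 5.89367e-08
Welch SE (unpooled) = sqrt(s_r^2/n_r + s_c^2/n_c) = sqrt(2.02286e-08 + 9.82278e-09) = sqrt(3.00514e-08) = 0.000173353
|mean_r - mean_c| = 0.00240167
t = 0.00240167 / 0.000173353 = 13.85

13.85
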